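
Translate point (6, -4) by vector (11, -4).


Translation: (x+dx, y+dy) = (6+11, -4+-4) = (17, -8)

(17, -8)


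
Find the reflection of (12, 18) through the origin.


Reflection through origin: (x, y) -> (-x, -y)
(12, 18) -> (-12, -18)

(-12, -18)


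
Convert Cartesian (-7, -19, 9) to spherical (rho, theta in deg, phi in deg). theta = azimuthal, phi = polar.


rho = sqrt((-7)^2 + (-19)^2 + 9^2) = 22.1585
theta = atan2(-19, -7) = 249.7751 deg
phi = acos(9/22.1585) = 66.0359 deg

rho = 22.1585, theta = 249.7751 deg, phi = 66.0359 deg


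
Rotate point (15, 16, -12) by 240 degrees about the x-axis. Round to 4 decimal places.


x' = 15
y' = 16*cos(240) - -12*sin(240) = -18.3923
z' = 16*sin(240) + -12*cos(240) = -7.8564

(15, -18.3923, -7.8564)


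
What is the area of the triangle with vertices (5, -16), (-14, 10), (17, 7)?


Area = |x1(y2-y3) + x2(y3-y1) + x3(y1-y2)| / 2
= |5*(10-7) + -14*(7--16) + 17*(-16-10)| / 2
= 374.5

374.5


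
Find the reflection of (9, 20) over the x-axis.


Reflection across x-axis: (x, y) -> (x, -y)
(9, 20) -> (9, -20)

(9, -20)


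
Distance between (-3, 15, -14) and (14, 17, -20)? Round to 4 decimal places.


d = sqrt((14--3)^2 + (17-15)^2 + (-20--14)^2) = 18.1384

18.1384


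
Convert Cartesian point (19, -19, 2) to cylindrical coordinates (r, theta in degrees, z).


r = sqrt(19^2 + (-19)^2) = 26.8701
theta = atan2(-19, 19) = 315 deg
z = 2

r = 26.8701, theta = 315 deg, z = 2


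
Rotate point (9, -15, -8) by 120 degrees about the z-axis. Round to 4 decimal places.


x' = 9*cos(120) - -15*sin(120) = 8.4904
y' = 9*sin(120) + -15*cos(120) = 15.2942
z' = -8

(8.4904, 15.2942, -8)


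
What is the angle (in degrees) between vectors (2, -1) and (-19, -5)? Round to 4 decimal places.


dot = 2*-19 + -1*-5 = -33
|u| = 2.2361, |v| = 19.6469
cos(angle) = -0.7512
angle = 138.6914 degrees

138.6914 degrees


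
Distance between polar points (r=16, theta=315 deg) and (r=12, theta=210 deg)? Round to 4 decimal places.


d = sqrt(r1^2 + r2^2 - 2*r1*r2*cos(t2-t1))
d = sqrt(16^2 + 12^2 - 2*16*12*cos(210-315)) = 22.347

22.347


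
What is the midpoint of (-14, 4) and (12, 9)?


Midpoint = ((-14+12)/2, (4+9)/2) = (-1, 6.5)

(-1, 6.5)


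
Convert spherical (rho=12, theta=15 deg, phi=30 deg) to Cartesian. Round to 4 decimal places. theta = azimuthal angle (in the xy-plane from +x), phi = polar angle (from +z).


x = 12 * sin(30) * cos(15) = 5.7956
y = 12 * sin(30) * sin(15) = 1.5529
z = 12 * cos(30) = 10.3923

(5.7956, 1.5529, 10.3923)


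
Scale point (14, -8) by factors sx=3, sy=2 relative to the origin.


Scaling: (x*sx, y*sy) = (14*3, -8*2) = (42, -16)

(42, -16)


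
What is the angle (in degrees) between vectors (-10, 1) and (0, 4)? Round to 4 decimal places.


dot = -10*0 + 1*4 = 4
|u| = 10.0499, |v| = 4
cos(angle) = 0.0995
angle = 84.2894 degrees

84.2894 degrees


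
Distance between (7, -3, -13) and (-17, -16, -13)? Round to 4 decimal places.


d = sqrt((-17-7)^2 + (-16--3)^2 + (-13--13)^2) = 27.2947

27.2947


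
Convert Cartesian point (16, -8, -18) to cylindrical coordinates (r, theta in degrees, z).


r = sqrt(16^2 + (-8)^2) = 17.8885
theta = atan2(-8, 16) = 333.4349 deg
z = -18

r = 17.8885, theta = 333.4349 deg, z = -18


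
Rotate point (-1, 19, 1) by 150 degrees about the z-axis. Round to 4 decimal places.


x' = -1*cos(150) - 19*sin(150) = -8.634
y' = -1*sin(150) + 19*cos(150) = -16.9545
z' = 1

(-8.634, -16.9545, 1)


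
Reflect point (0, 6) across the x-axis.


Reflection across x-axis: (x, y) -> (x, -y)
(0, 6) -> (0, -6)

(0, -6)


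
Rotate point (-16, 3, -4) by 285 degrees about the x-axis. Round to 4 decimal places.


x' = -16
y' = 3*cos(285) - -4*sin(285) = -3.0872
z' = 3*sin(285) + -4*cos(285) = -3.9331

(-16, -3.0872, -3.9331)


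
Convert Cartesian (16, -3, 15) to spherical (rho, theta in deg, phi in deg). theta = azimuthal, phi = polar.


rho = sqrt(16^2 + (-3)^2 + 15^2) = 22.1359
theta = atan2(-3, 16) = 349.3803 deg
phi = acos(15/22.1359) = 47.3412 deg

rho = 22.1359, theta = 349.3803 deg, phi = 47.3412 deg


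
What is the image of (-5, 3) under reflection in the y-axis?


Reflection across y-axis: (x, y) -> (-x, y)
(-5, 3) -> (5, 3)

(5, 3)


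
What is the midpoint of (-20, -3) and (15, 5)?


Midpoint = ((-20+15)/2, (-3+5)/2) = (-2.5, 1)

(-2.5, 1)


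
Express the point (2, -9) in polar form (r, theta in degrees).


r = sqrt(2^2 + (-9)^2) = 9.2195
theta = atan2(-9, 2) = 282.5288 degrees

r = 9.2195, theta = 282.5288 degrees


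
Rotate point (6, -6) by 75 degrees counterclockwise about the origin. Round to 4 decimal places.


x' = 6*cos(75) - -6*sin(75) = 7.3485
y' = 6*sin(75) + -6*cos(75) = 4.2426

(7.3485, 4.2426)


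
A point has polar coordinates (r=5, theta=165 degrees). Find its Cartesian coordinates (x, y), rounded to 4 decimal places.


x = 5 * cos(165) = -4.8296
y = 5 * sin(165) = 1.2941

(-4.8296, 1.2941)


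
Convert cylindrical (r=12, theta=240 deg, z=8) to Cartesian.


x = 12 * cos(240) = -6
y = 12 * sin(240) = -10.3923
z = 8

(-6, -10.3923, 8)


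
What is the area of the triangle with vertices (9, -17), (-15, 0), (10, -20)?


Area = |x1(y2-y3) + x2(y3-y1) + x3(y1-y2)| / 2
= |9*(0--20) + -15*(-20--17) + 10*(-17-0)| / 2
= 27.5

27.5


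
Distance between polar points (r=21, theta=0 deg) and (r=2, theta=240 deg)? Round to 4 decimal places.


d = sqrt(r1^2 + r2^2 - 2*r1*r2*cos(t2-t1))
d = sqrt(21^2 + 2^2 - 2*21*2*cos(240-0)) = 22.0681

22.0681


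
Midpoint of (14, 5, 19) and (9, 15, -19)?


Midpoint = ((14+9)/2, (5+15)/2, (19+-19)/2) = (11.5, 10, 0)

(11.5, 10, 0)


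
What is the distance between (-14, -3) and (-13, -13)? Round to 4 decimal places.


d = sqrt((-13--14)^2 + (-13--3)^2) = 10.0499

10.0499


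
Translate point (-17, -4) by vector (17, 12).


Translation: (x+dx, y+dy) = (-17+17, -4+12) = (0, 8)

(0, 8)


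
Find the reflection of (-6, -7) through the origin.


Reflection through origin: (x, y) -> (-x, -y)
(-6, -7) -> (6, 7)

(6, 7)


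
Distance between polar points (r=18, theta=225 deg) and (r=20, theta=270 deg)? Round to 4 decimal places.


d = sqrt(r1^2 + r2^2 - 2*r1*r2*cos(t2-t1))
d = sqrt(18^2 + 20^2 - 2*18*20*cos(270-225)) = 14.6589

14.6589


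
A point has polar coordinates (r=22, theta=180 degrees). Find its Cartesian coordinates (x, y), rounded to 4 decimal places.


x = 22 * cos(180) = -22
y = 22 * sin(180) = 0

(-22, 0)


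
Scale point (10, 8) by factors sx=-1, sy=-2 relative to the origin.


Scaling: (x*sx, y*sy) = (10*-1, 8*-2) = (-10, -16)

(-10, -16)


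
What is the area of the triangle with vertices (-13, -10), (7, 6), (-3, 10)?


Area = |x1(y2-y3) + x2(y3-y1) + x3(y1-y2)| / 2
= |-13*(6-10) + 7*(10--10) + -3*(-10-6)| / 2
= 120

120


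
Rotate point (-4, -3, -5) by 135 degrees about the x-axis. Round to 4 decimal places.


x' = -4
y' = -3*cos(135) - -5*sin(135) = 5.6569
z' = -3*sin(135) + -5*cos(135) = 1.4142

(-4, 5.6569, 1.4142)


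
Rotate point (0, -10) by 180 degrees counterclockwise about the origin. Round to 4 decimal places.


x' = 0*cos(180) - -10*sin(180) = 0
y' = 0*sin(180) + -10*cos(180) = 10

(0, 10)


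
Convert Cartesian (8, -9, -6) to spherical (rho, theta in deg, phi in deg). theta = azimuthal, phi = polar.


rho = sqrt(8^2 + (-9)^2 + (-6)^2) = 13.4536
theta = atan2(-9, 8) = 311.6335 deg
phi = acos(-6/13.4536) = 116.4858 deg

rho = 13.4536, theta = 311.6335 deg, phi = 116.4858 deg


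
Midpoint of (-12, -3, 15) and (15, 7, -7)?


Midpoint = ((-12+15)/2, (-3+7)/2, (15+-7)/2) = (1.5, 2, 4)

(1.5, 2, 4)


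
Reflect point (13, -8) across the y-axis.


Reflection across y-axis: (x, y) -> (-x, y)
(13, -8) -> (-13, -8)

(-13, -8)


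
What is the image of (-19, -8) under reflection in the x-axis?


Reflection across x-axis: (x, y) -> (x, -y)
(-19, -8) -> (-19, 8)

(-19, 8)


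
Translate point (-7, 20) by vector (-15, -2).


Translation: (x+dx, y+dy) = (-7+-15, 20+-2) = (-22, 18)

(-22, 18)


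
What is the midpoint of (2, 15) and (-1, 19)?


Midpoint = ((2+-1)/2, (15+19)/2) = (0.5, 17)

(0.5, 17)


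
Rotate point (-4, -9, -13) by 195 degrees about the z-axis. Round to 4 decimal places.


x' = -4*cos(195) - -9*sin(195) = 1.5343
y' = -4*sin(195) + -9*cos(195) = 9.7286
z' = -13

(1.5343, 9.7286, -13)


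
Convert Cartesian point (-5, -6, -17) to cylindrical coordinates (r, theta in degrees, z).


r = sqrt((-5)^2 + (-6)^2) = 7.8102
theta = atan2(-6, -5) = 230.1944 deg
z = -17

r = 7.8102, theta = 230.1944 deg, z = -17


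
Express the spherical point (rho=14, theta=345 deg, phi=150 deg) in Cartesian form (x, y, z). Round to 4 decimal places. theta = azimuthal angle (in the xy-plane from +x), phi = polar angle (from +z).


x = 14 * sin(150) * cos(345) = 6.7615
y = 14 * sin(150) * sin(345) = -1.8117
z = 14 * cos(150) = -12.1244

(6.7615, -1.8117, -12.1244)


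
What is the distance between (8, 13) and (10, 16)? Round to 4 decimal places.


d = sqrt((10-8)^2 + (16-13)^2) = 3.6056

3.6056


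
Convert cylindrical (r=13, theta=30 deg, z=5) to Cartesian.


x = 13 * cos(30) = 11.2583
y = 13 * sin(30) = 6.5
z = 5

(11.2583, 6.5, 5)


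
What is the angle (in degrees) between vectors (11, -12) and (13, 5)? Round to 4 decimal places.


dot = 11*13 + -12*5 = 83
|u| = 16.2788, |v| = 13.9284
cos(angle) = 0.3661
angle = 68.5271 degrees

68.5271 degrees


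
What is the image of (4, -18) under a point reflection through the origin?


Reflection through origin: (x, y) -> (-x, -y)
(4, -18) -> (-4, 18)

(-4, 18)


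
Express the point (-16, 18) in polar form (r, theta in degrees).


r = sqrt((-16)^2 + 18^2) = 24.0832
theta = atan2(18, -16) = 131.6335 degrees

r = 24.0832, theta = 131.6335 degrees


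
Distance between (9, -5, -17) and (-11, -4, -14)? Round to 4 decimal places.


d = sqrt((-11-9)^2 + (-4--5)^2 + (-14--17)^2) = 20.2485

20.2485


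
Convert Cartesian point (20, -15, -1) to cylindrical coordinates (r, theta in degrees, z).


r = sqrt(20^2 + (-15)^2) = 25
theta = atan2(-15, 20) = 323.1301 deg
z = -1

r = 25, theta = 323.1301 deg, z = -1


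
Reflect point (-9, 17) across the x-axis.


Reflection across x-axis: (x, y) -> (x, -y)
(-9, 17) -> (-9, -17)

(-9, -17)


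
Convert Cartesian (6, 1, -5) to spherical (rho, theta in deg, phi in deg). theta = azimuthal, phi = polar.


rho = sqrt(6^2 + 1^2 + (-5)^2) = 7.874
theta = atan2(1, 6) = 9.4623 deg
phi = acos(-5/7.874) = 129.42 deg

rho = 7.874, theta = 9.4623 deg, phi = 129.42 deg


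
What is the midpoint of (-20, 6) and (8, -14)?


Midpoint = ((-20+8)/2, (6+-14)/2) = (-6, -4)

(-6, -4)


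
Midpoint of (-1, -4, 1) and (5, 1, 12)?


Midpoint = ((-1+5)/2, (-4+1)/2, (1+12)/2) = (2, -1.5, 6.5)

(2, -1.5, 6.5)


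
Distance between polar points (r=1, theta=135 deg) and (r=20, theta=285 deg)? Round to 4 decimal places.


d = sqrt(r1^2 + r2^2 - 2*r1*r2*cos(t2-t1))
d = sqrt(1^2 + 20^2 - 2*1*20*cos(285-135)) = 20.872

20.872


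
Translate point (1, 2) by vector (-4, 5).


Translation: (x+dx, y+dy) = (1+-4, 2+5) = (-3, 7)

(-3, 7)


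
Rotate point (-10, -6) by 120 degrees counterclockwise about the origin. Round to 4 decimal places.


x' = -10*cos(120) - -6*sin(120) = 10.1962
y' = -10*sin(120) + -6*cos(120) = -5.6603

(10.1962, -5.6603)


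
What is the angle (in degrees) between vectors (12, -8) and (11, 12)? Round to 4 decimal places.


dot = 12*11 + -8*12 = 36
|u| = 14.4222, |v| = 16.2788
cos(angle) = 0.1533
angle = 81.1796 degrees

81.1796 degrees


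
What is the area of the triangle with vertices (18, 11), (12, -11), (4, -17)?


Area = |x1(y2-y3) + x2(y3-y1) + x3(y1-y2)| / 2
= |18*(-11--17) + 12*(-17-11) + 4*(11--11)| / 2
= 70

70


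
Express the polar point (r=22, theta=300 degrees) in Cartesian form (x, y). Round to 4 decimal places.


x = 22 * cos(300) = 11
y = 22 * sin(300) = -19.0526

(11, -19.0526)


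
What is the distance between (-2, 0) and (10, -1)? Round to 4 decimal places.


d = sqrt((10--2)^2 + (-1-0)^2) = 12.0416

12.0416


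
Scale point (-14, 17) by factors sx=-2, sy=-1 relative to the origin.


Scaling: (x*sx, y*sy) = (-14*-2, 17*-1) = (28, -17)

(28, -17)


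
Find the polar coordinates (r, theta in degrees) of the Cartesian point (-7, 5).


r = sqrt((-7)^2 + 5^2) = 8.6023
theta = atan2(5, -7) = 144.4623 degrees

r = 8.6023, theta = 144.4623 degrees


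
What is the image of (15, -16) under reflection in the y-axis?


Reflection across y-axis: (x, y) -> (-x, y)
(15, -16) -> (-15, -16)

(-15, -16)


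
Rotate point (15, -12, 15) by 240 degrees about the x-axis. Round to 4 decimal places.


x' = 15
y' = -12*cos(240) - 15*sin(240) = 18.9904
z' = -12*sin(240) + 15*cos(240) = 2.8923

(15, 18.9904, 2.8923)


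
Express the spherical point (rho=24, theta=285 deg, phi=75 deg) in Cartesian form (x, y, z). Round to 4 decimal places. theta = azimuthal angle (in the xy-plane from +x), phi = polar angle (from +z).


x = 24 * sin(75) * cos(285) = 6
y = 24 * sin(75) * sin(285) = -22.3923
z = 24 * cos(75) = 6.2117

(6, -22.3923, 6.2117)


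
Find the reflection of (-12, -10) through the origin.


Reflection through origin: (x, y) -> (-x, -y)
(-12, -10) -> (12, 10)

(12, 10)


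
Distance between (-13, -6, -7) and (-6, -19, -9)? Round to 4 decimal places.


d = sqrt((-6--13)^2 + (-19--6)^2 + (-9--7)^2) = 14.8997

14.8997


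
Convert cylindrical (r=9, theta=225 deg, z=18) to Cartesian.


x = 9 * cos(225) = -6.364
y = 9 * sin(225) = -6.364
z = 18

(-6.364, -6.364, 18)


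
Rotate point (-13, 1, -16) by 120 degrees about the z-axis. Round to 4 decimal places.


x' = -13*cos(120) - 1*sin(120) = 5.634
y' = -13*sin(120) + 1*cos(120) = -11.7583
z' = -16

(5.634, -11.7583, -16)


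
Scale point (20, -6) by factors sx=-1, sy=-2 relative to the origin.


Scaling: (x*sx, y*sy) = (20*-1, -6*-2) = (-20, 12)

(-20, 12)


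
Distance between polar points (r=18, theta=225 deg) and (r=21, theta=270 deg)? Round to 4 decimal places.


d = sqrt(r1^2 + r2^2 - 2*r1*r2*cos(t2-t1))
d = sqrt(18^2 + 21^2 - 2*18*21*cos(270-225)) = 15.1798

15.1798


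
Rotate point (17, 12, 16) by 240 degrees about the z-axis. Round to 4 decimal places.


x' = 17*cos(240) - 12*sin(240) = 1.8923
y' = 17*sin(240) + 12*cos(240) = -20.7224
z' = 16

(1.8923, -20.7224, 16)


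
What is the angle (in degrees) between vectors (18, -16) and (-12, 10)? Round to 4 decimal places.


dot = 18*-12 + -16*10 = -376
|u| = 24.0832, |v| = 15.6205
cos(angle) = -0.9995
angle = 178.172 degrees

178.172 degrees


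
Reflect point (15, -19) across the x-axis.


Reflection across x-axis: (x, y) -> (x, -y)
(15, -19) -> (15, 19)

(15, 19)


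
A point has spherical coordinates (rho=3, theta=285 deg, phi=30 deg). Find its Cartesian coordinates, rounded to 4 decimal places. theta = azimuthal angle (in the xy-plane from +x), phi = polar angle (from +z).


x = 3 * sin(30) * cos(285) = 0.3882
y = 3 * sin(30) * sin(285) = -1.4489
z = 3 * cos(30) = 2.5981

(0.3882, -1.4489, 2.5981)


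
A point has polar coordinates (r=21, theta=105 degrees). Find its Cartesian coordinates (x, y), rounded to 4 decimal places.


x = 21 * cos(105) = -5.4352
y = 21 * sin(105) = 20.2844

(-5.4352, 20.2844)


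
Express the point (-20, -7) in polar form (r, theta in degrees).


r = sqrt((-20)^2 + (-7)^2) = 21.1896
theta = atan2(-7, -20) = 199.29 degrees

r = 21.1896, theta = 199.29 degrees


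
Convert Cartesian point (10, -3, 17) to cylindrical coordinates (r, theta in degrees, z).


r = sqrt(10^2 + (-3)^2) = 10.4403
theta = atan2(-3, 10) = 343.3008 deg
z = 17

r = 10.4403, theta = 343.3008 deg, z = 17


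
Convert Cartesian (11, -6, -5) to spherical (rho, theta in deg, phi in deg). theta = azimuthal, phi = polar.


rho = sqrt(11^2 + (-6)^2 + (-5)^2) = 13.4907
theta = atan2(-6, 11) = 331.3895 deg
phi = acos(-5/13.4907) = 111.7541 deg

rho = 13.4907, theta = 331.3895 deg, phi = 111.7541 deg


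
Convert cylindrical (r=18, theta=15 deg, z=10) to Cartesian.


x = 18 * cos(15) = 17.3867
y = 18 * sin(15) = 4.6587
z = 10

(17.3867, 4.6587, 10)


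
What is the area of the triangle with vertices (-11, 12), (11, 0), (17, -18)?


Area = |x1(y2-y3) + x2(y3-y1) + x3(y1-y2)| / 2
= |-11*(0--18) + 11*(-18-12) + 17*(12-0)| / 2
= 162

162


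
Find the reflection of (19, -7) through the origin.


Reflection through origin: (x, y) -> (-x, -y)
(19, -7) -> (-19, 7)

(-19, 7)


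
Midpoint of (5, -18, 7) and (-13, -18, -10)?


Midpoint = ((5+-13)/2, (-18+-18)/2, (7+-10)/2) = (-4, -18, -1.5)

(-4, -18, -1.5)


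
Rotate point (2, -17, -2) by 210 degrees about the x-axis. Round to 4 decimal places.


x' = 2
y' = -17*cos(210) - -2*sin(210) = 13.7224
z' = -17*sin(210) + -2*cos(210) = 10.2321

(2, 13.7224, 10.2321)


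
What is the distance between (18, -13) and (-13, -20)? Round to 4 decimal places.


d = sqrt((-13-18)^2 + (-20--13)^2) = 31.7805

31.7805


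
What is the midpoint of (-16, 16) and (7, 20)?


Midpoint = ((-16+7)/2, (16+20)/2) = (-4.5, 18)

(-4.5, 18)


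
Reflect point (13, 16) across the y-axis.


Reflection across y-axis: (x, y) -> (-x, y)
(13, 16) -> (-13, 16)

(-13, 16)


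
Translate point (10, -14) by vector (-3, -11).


Translation: (x+dx, y+dy) = (10+-3, -14+-11) = (7, -25)

(7, -25)


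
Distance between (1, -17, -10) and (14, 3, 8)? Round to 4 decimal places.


d = sqrt((14-1)^2 + (3--17)^2 + (8--10)^2) = 29.8831

29.8831


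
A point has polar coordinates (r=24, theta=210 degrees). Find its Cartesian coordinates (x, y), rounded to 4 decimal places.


x = 24 * cos(210) = -20.7846
y = 24 * sin(210) = -12

(-20.7846, -12)


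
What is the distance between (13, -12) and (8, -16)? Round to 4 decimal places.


d = sqrt((8-13)^2 + (-16--12)^2) = 6.4031

6.4031


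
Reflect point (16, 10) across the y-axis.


Reflection across y-axis: (x, y) -> (-x, y)
(16, 10) -> (-16, 10)

(-16, 10)


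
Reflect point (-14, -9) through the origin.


Reflection through origin: (x, y) -> (-x, -y)
(-14, -9) -> (14, 9)

(14, 9)


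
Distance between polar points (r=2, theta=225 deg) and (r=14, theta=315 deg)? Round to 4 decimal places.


d = sqrt(r1^2 + r2^2 - 2*r1*r2*cos(t2-t1))
d = sqrt(2^2 + 14^2 - 2*2*14*cos(315-225)) = 14.1421

14.1421


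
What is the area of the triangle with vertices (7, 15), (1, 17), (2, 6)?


Area = |x1(y2-y3) + x2(y3-y1) + x3(y1-y2)| / 2
= |7*(17-6) + 1*(6-15) + 2*(15-17)| / 2
= 32

32


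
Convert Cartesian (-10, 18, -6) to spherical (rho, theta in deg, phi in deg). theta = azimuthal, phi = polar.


rho = sqrt((-10)^2 + 18^2 + (-6)^2) = 21.4476
theta = atan2(18, -10) = 119.0546 deg
phi = acos(-6/21.4476) = 106.2454 deg

rho = 21.4476, theta = 119.0546 deg, phi = 106.2454 deg


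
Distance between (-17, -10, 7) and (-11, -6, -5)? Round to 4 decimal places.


d = sqrt((-11--17)^2 + (-6--10)^2 + (-5-7)^2) = 14

14


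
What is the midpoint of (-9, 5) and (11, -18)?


Midpoint = ((-9+11)/2, (5+-18)/2) = (1, -6.5)

(1, -6.5)


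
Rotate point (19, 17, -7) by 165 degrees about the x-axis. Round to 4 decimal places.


x' = 19
y' = 17*cos(165) - -7*sin(165) = -14.609
z' = 17*sin(165) + -7*cos(165) = 11.1614

(19, -14.609, 11.1614)


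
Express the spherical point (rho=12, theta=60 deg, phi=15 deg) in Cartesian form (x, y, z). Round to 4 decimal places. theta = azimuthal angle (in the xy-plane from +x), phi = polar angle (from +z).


x = 12 * sin(15) * cos(60) = 1.5529
y = 12 * sin(15) * sin(60) = 2.6897
z = 12 * cos(15) = 11.5911

(1.5529, 2.6897, 11.5911)


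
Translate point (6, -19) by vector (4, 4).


Translation: (x+dx, y+dy) = (6+4, -19+4) = (10, -15)

(10, -15)


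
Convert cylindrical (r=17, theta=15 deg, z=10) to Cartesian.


x = 17 * cos(15) = 16.4207
y = 17 * sin(15) = 4.3999
z = 10

(16.4207, 4.3999, 10)


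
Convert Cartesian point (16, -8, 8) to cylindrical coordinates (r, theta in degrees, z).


r = sqrt(16^2 + (-8)^2) = 17.8885
theta = atan2(-8, 16) = 333.4349 deg
z = 8

r = 17.8885, theta = 333.4349 deg, z = 8


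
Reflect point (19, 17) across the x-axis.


Reflection across x-axis: (x, y) -> (x, -y)
(19, 17) -> (19, -17)

(19, -17)


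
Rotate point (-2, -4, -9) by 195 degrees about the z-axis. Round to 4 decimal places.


x' = -2*cos(195) - -4*sin(195) = 0.8966
y' = -2*sin(195) + -4*cos(195) = 4.3813
z' = -9

(0.8966, 4.3813, -9)


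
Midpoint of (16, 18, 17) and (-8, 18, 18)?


Midpoint = ((16+-8)/2, (18+18)/2, (17+18)/2) = (4, 18, 17.5)

(4, 18, 17.5)


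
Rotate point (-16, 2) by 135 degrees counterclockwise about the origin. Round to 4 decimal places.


x' = -16*cos(135) - 2*sin(135) = 9.8995
y' = -16*sin(135) + 2*cos(135) = -12.7279

(9.8995, -12.7279)


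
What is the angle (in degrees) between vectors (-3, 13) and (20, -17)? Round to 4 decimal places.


dot = -3*20 + 13*-17 = -281
|u| = 13.3417, |v| = 26.2488
cos(angle) = -0.8024
angle = 143.3592 degrees

143.3592 degrees


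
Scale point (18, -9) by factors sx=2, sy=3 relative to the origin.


Scaling: (x*sx, y*sy) = (18*2, -9*3) = (36, -27)

(36, -27)


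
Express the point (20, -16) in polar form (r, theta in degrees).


r = sqrt(20^2 + (-16)^2) = 25.6125
theta = atan2(-16, 20) = 321.3402 degrees

r = 25.6125, theta = 321.3402 degrees


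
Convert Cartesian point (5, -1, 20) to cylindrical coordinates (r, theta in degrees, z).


r = sqrt(5^2 + (-1)^2) = 5.099
theta = atan2(-1, 5) = 348.6901 deg
z = 20

r = 5.099, theta = 348.6901 deg, z = 20


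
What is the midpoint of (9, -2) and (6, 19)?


Midpoint = ((9+6)/2, (-2+19)/2) = (7.5, 8.5)

(7.5, 8.5)


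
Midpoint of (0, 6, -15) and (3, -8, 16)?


Midpoint = ((0+3)/2, (6+-8)/2, (-15+16)/2) = (1.5, -1, 0.5)

(1.5, -1, 0.5)


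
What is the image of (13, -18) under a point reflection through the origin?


Reflection through origin: (x, y) -> (-x, -y)
(13, -18) -> (-13, 18)

(-13, 18)


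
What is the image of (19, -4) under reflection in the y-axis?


Reflection across y-axis: (x, y) -> (-x, y)
(19, -4) -> (-19, -4)

(-19, -4)


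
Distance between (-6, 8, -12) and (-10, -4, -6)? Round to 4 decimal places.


d = sqrt((-10--6)^2 + (-4-8)^2 + (-6--12)^2) = 14

14


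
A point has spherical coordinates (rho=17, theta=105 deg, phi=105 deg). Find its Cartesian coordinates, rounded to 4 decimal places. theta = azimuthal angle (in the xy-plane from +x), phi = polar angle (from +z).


x = 17 * sin(105) * cos(105) = -4.25
y = 17 * sin(105) * sin(105) = 15.8612
z = 17 * cos(105) = -4.3999

(-4.25, 15.8612, -4.3999)


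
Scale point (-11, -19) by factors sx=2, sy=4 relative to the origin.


Scaling: (x*sx, y*sy) = (-11*2, -19*4) = (-22, -76)

(-22, -76)


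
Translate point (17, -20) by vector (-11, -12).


Translation: (x+dx, y+dy) = (17+-11, -20+-12) = (6, -32)

(6, -32)


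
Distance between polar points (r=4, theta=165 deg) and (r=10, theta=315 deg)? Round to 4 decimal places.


d = sqrt(r1^2 + r2^2 - 2*r1*r2*cos(t2-t1))
d = sqrt(4^2 + 10^2 - 2*4*10*cos(315-165)) = 13.6118

13.6118


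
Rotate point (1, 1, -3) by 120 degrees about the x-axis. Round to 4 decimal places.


x' = 1
y' = 1*cos(120) - -3*sin(120) = 2.0981
z' = 1*sin(120) + -3*cos(120) = 2.366

(1, 2.0981, 2.366)


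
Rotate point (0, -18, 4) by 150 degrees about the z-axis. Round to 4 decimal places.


x' = 0*cos(150) - -18*sin(150) = 9
y' = 0*sin(150) + -18*cos(150) = 15.5885
z' = 4

(9, 15.5885, 4)


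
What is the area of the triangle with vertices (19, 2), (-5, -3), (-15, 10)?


Area = |x1(y2-y3) + x2(y3-y1) + x3(y1-y2)| / 2
= |19*(-3-10) + -5*(10-2) + -15*(2--3)| / 2
= 181

181


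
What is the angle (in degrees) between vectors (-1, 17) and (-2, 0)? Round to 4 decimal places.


dot = -1*-2 + 17*0 = 2
|u| = 17.0294, |v| = 2
cos(angle) = 0.0587
angle = 86.6335 degrees

86.6335 degrees


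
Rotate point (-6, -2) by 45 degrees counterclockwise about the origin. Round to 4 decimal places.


x' = -6*cos(45) - -2*sin(45) = -2.8284
y' = -6*sin(45) + -2*cos(45) = -5.6569

(-2.8284, -5.6569)


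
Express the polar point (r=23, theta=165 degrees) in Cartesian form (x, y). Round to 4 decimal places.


x = 23 * cos(165) = -22.2163
y = 23 * sin(165) = 5.9528

(-22.2163, 5.9528)


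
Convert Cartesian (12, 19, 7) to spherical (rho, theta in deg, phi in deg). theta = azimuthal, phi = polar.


rho = sqrt(12^2 + 19^2 + 7^2) = 23.5372
theta = atan2(19, 12) = 57.7244 deg
phi = acos(7/23.5372) = 72.6984 deg

rho = 23.5372, theta = 57.7244 deg, phi = 72.6984 deg


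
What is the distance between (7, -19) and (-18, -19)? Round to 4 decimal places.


d = sqrt((-18-7)^2 + (-19--19)^2) = 25

25


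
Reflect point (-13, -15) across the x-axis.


Reflection across x-axis: (x, y) -> (x, -y)
(-13, -15) -> (-13, 15)

(-13, 15)


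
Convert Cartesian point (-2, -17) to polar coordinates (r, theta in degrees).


r = sqrt((-2)^2 + (-17)^2) = 17.1172
theta = atan2(-17, -2) = 263.2902 degrees

r = 17.1172, theta = 263.2902 degrees


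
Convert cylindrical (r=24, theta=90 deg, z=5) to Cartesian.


x = 24 * cos(90) = 0
y = 24 * sin(90) = 24
z = 5

(0, 24, 5)


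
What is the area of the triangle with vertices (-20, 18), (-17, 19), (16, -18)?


Area = |x1(y2-y3) + x2(y3-y1) + x3(y1-y2)| / 2
= |-20*(19--18) + -17*(-18-18) + 16*(18-19)| / 2
= 72

72


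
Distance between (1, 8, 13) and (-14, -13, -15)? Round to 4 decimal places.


d = sqrt((-14-1)^2 + (-13-8)^2 + (-15-13)^2) = 38.0789

38.0789


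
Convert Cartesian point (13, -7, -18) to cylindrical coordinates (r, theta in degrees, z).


r = sqrt(13^2 + (-7)^2) = 14.7648
theta = atan2(-7, 13) = 331.6992 deg
z = -18

r = 14.7648, theta = 331.6992 deg, z = -18


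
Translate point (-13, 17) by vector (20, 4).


Translation: (x+dx, y+dy) = (-13+20, 17+4) = (7, 21)

(7, 21)


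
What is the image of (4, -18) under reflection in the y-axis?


Reflection across y-axis: (x, y) -> (-x, y)
(4, -18) -> (-4, -18)

(-4, -18)


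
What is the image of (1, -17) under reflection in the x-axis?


Reflection across x-axis: (x, y) -> (x, -y)
(1, -17) -> (1, 17)

(1, 17)


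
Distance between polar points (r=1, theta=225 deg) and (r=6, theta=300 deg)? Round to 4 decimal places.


d = sqrt(r1^2 + r2^2 - 2*r1*r2*cos(t2-t1))
d = sqrt(1^2 + 6^2 - 2*1*6*cos(300-225)) = 5.8219

5.8219


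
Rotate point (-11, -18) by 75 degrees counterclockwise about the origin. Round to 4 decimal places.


x' = -11*cos(75) - -18*sin(75) = 14.5397
y' = -11*sin(75) + -18*cos(75) = -15.2839

(14.5397, -15.2839)


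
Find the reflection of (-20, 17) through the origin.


Reflection through origin: (x, y) -> (-x, -y)
(-20, 17) -> (20, -17)

(20, -17)


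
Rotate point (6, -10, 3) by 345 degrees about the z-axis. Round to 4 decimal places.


x' = 6*cos(345) - -10*sin(345) = 3.2074
y' = 6*sin(345) + -10*cos(345) = -11.2122
z' = 3

(3.2074, -11.2122, 3)


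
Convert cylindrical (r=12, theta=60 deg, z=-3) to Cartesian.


x = 12 * cos(60) = 6
y = 12 * sin(60) = 10.3923
z = -3

(6, 10.3923, -3)


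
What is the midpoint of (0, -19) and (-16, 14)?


Midpoint = ((0+-16)/2, (-19+14)/2) = (-8, -2.5)

(-8, -2.5)


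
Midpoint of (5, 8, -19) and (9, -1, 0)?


Midpoint = ((5+9)/2, (8+-1)/2, (-19+0)/2) = (7, 3.5, -9.5)

(7, 3.5, -9.5)


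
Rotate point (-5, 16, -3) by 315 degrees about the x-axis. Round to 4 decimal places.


x' = -5
y' = 16*cos(315) - -3*sin(315) = 9.1924
z' = 16*sin(315) + -3*cos(315) = -13.435

(-5, 9.1924, -13.435)


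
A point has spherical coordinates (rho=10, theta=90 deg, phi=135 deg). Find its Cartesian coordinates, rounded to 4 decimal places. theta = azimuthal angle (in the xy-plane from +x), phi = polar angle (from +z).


x = 10 * sin(135) * cos(90) = 0
y = 10 * sin(135) * sin(90) = 7.0711
z = 10 * cos(135) = -7.0711

(0, 7.0711, -7.0711)


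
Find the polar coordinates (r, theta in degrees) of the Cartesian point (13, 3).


r = sqrt(13^2 + 3^2) = 13.3417
theta = atan2(3, 13) = 12.9946 degrees

r = 13.3417, theta = 12.9946 degrees


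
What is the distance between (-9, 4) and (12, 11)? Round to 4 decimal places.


d = sqrt((12--9)^2 + (11-4)^2) = 22.1359

22.1359


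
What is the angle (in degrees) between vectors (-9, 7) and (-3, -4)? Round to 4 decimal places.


dot = -9*-3 + 7*-4 = -1
|u| = 11.4018, |v| = 5
cos(angle) = -0.0175
angle = 91.0051 degrees

91.0051 degrees


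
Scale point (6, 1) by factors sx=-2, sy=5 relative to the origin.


Scaling: (x*sx, y*sy) = (6*-2, 1*5) = (-12, 5)

(-12, 5)


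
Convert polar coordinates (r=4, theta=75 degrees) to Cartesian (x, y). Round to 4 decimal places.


x = 4 * cos(75) = 1.0353
y = 4 * sin(75) = 3.8637

(1.0353, 3.8637)


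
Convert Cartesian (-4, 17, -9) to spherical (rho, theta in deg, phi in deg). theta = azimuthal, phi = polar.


rho = sqrt((-4)^2 + 17^2 + (-9)^2) = 19.6469
theta = atan2(17, -4) = 103.2405 deg
phi = acos(-9/19.6469) = 117.2638 deg

rho = 19.6469, theta = 103.2405 deg, phi = 117.2638 deg


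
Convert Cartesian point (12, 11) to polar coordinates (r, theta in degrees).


r = sqrt(12^2 + 11^2) = 16.2788
theta = atan2(11, 12) = 42.5104 degrees

r = 16.2788, theta = 42.5104 degrees


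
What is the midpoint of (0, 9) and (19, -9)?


Midpoint = ((0+19)/2, (9+-9)/2) = (9.5, 0)

(9.5, 0)


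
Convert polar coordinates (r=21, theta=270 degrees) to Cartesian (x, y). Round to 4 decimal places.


x = 21 * cos(270) = 0
y = 21 * sin(270) = -21

(0, -21)


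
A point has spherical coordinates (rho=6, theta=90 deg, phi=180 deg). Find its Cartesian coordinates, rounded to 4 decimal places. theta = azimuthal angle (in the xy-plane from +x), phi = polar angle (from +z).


x = 6 * sin(180) * cos(90) = 0
y = 6 * sin(180) * sin(90) = 0
z = 6 * cos(180) = -6

(0, 0, -6)


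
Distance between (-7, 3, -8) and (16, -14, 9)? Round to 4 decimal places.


d = sqrt((16--7)^2 + (-14-3)^2 + (9--8)^2) = 33.2716

33.2716


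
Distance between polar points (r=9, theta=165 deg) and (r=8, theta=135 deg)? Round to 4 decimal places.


d = sqrt(r1^2 + r2^2 - 2*r1*r2*cos(t2-t1))
d = sqrt(9^2 + 8^2 - 2*9*8*cos(135-165)) = 4.5047

4.5047


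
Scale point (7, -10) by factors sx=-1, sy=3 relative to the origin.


Scaling: (x*sx, y*sy) = (7*-1, -10*3) = (-7, -30)

(-7, -30)


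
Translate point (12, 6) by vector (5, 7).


Translation: (x+dx, y+dy) = (12+5, 6+7) = (17, 13)

(17, 13)


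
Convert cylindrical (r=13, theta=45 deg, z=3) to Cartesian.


x = 13 * cos(45) = 9.1924
y = 13 * sin(45) = 9.1924
z = 3

(9.1924, 9.1924, 3)


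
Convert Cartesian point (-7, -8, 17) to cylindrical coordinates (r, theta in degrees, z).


r = sqrt((-7)^2 + (-8)^2) = 10.6301
theta = atan2(-8, -7) = 228.8141 deg
z = 17

r = 10.6301, theta = 228.8141 deg, z = 17


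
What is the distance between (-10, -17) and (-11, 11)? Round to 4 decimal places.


d = sqrt((-11--10)^2 + (11--17)^2) = 28.0179

28.0179


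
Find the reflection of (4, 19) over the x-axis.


Reflection across x-axis: (x, y) -> (x, -y)
(4, 19) -> (4, -19)

(4, -19)


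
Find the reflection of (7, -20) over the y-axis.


Reflection across y-axis: (x, y) -> (-x, y)
(7, -20) -> (-7, -20)

(-7, -20)


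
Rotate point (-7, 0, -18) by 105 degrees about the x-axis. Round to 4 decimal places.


x' = -7
y' = 0*cos(105) - -18*sin(105) = 17.3867
z' = 0*sin(105) + -18*cos(105) = 4.6587

(-7, 17.3867, 4.6587)


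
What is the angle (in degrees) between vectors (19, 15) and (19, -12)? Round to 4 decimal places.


dot = 19*19 + 15*-12 = 181
|u| = 24.2074, |v| = 22.4722
cos(angle) = 0.3327
angle = 70.5658 degrees

70.5658 degrees


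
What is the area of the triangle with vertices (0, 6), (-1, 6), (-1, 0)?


Area = |x1(y2-y3) + x2(y3-y1) + x3(y1-y2)| / 2
= |0*(6-0) + -1*(0-6) + -1*(6-6)| / 2
= 3

3


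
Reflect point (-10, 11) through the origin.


Reflection through origin: (x, y) -> (-x, -y)
(-10, 11) -> (10, -11)

(10, -11)


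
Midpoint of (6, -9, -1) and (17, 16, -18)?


Midpoint = ((6+17)/2, (-9+16)/2, (-1+-18)/2) = (11.5, 3.5, -9.5)

(11.5, 3.5, -9.5)


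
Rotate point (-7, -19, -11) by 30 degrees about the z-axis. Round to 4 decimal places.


x' = -7*cos(30) - -19*sin(30) = 3.4378
y' = -7*sin(30) + -19*cos(30) = -19.9545
z' = -11

(3.4378, -19.9545, -11)


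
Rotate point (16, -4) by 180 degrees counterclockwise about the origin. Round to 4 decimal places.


x' = 16*cos(180) - -4*sin(180) = -16
y' = 16*sin(180) + -4*cos(180) = 4

(-16, 4)


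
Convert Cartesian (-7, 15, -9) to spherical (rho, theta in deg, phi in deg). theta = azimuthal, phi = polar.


rho = sqrt((-7)^2 + 15^2 + (-9)^2) = 18.8414
theta = atan2(15, -7) = 115.0169 deg
phi = acos(-9/18.8414) = 118.5334 deg

rho = 18.8414, theta = 115.0169 deg, phi = 118.5334 deg


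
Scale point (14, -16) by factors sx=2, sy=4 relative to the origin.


Scaling: (x*sx, y*sy) = (14*2, -16*4) = (28, -64)

(28, -64)


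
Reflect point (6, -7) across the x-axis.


Reflection across x-axis: (x, y) -> (x, -y)
(6, -7) -> (6, 7)

(6, 7)


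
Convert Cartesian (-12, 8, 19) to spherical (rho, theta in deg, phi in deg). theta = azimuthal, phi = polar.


rho = sqrt((-12)^2 + 8^2 + 19^2) = 23.8537
theta = atan2(8, -12) = 146.3099 deg
phi = acos(19/23.8537) = 37.2008 deg

rho = 23.8537, theta = 146.3099 deg, phi = 37.2008 deg


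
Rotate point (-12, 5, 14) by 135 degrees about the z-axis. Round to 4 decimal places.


x' = -12*cos(135) - 5*sin(135) = 4.9497
y' = -12*sin(135) + 5*cos(135) = -12.0208
z' = 14

(4.9497, -12.0208, 14)


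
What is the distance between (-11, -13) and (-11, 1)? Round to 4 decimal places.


d = sqrt((-11--11)^2 + (1--13)^2) = 14

14


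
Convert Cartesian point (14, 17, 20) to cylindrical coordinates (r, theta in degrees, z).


r = sqrt(14^2 + 17^2) = 22.0227
theta = atan2(17, 14) = 50.5275 deg
z = 20

r = 22.0227, theta = 50.5275 deg, z = 20


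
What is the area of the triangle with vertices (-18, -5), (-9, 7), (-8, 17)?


Area = |x1(y2-y3) + x2(y3-y1) + x3(y1-y2)| / 2
= |-18*(7-17) + -9*(17--5) + -8*(-5-7)| / 2
= 39

39


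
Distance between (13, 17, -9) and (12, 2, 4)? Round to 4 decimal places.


d = sqrt((12-13)^2 + (2-17)^2 + (4--9)^2) = 19.8746

19.8746


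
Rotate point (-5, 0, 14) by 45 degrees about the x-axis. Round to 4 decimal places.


x' = -5
y' = 0*cos(45) - 14*sin(45) = -9.8995
z' = 0*sin(45) + 14*cos(45) = 9.8995

(-5, -9.8995, 9.8995)


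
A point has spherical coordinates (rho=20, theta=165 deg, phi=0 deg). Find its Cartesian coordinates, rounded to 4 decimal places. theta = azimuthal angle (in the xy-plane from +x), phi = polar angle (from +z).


x = 20 * sin(0) * cos(165) = 0
y = 20 * sin(0) * sin(165) = 0
z = 20 * cos(0) = 20

(0, 0, 20)


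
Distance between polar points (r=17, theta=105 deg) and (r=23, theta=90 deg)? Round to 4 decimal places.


d = sqrt(r1^2 + r2^2 - 2*r1*r2*cos(t2-t1))
d = sqrt(17^2 + 23^2 - 2*17*23*cos(90-105)) = 7.9149

7.9149


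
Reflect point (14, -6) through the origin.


Reflection through origin: (x, y) -> (-x, -y)
(14, -6) -> (-14, 6)

(-14, 6)


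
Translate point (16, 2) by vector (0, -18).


Translation: (x+dx, y+dy) = (16+0, 2+-18) = (16, -16)

(16, -16)


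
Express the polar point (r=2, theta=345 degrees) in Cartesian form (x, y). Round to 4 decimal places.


x = 2 * cos(345) = 1.9319
y = 2 * sin(345) = -0.5176

(1.9319, -0.5176)


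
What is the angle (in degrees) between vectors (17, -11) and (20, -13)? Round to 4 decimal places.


dot = 17*20 + -11*-13 = 483
|u| = 20.2485, |v| = 23.8537
cos(angle) = 1
angle = 0.1186 degrees

0.1186 degrees


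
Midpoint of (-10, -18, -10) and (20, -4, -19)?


Midpoint = ((-10+20)/2, (-18+-4)/2, (-10+-19)/2) = (5, -11, -14.5)

(5, -11, -14.5)


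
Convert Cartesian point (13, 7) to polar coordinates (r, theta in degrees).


r = sqrt(13^2 + 7^2) = 14.7648
theta = atan2(7, 13) = 28.3008 degrees

r = 14.7648, theta = 28.3008 degrees


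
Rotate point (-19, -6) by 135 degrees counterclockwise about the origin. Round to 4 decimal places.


x' = -19*cos(135) - -6*sin(135) = 17.6777
y' = -19*sin(135) + -6*cos(135) = -9.1924

(17.6777, -9.1924)


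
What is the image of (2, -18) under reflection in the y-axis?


Reflection across y-axis: (x, y) -> (-x, y)
(2, -18) -> (-2, -18)

(-2, -18)


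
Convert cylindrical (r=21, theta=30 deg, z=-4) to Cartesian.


x = 21 * cos(30) = 18.1865
y = 21 * sin(30) = 10.5
z = -4

(18.1865, 10.5, -4)


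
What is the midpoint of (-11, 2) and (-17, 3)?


Midpoint = ((-11+-17)/2, (2+3)/2) = (-14, 2.5)

(-14, 2.5)


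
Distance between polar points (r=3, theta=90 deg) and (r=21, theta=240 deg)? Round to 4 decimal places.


d = sqrt(r1^2 + r2^2 - 2*r1*r2*cos(t2-t1))
d = sqrt(3^2 + 21^2 - 2*3*21*cos(240-90)) = 23.6457

23.6457


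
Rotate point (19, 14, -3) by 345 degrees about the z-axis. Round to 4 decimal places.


x' = 19*cos(345) - 14*sin(345) = 21.9761
y' = 19*sin(345) + 14*cos(345) = 8.6054
z' = -3

(21.9761, 8.6054, -3)


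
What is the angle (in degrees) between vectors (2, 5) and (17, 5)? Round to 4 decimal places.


dot = 2*17 + 5*5 = 59
|u| = 5.3852, |v| = 17.72
cos(angle) = 0.6183
angle = 51.8091 degrees

51.8091 degrees


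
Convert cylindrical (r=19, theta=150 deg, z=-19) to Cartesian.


x = 19 * cos(150) = -16.4545
y = 19 * sin(150) = 9.5
z = -19

(-16.4545, 9.5, -19)


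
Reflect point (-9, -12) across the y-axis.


Reflection across y-axis: (x, y) -> (-x, y)
(-9, -12) -> (9, -12)

(9, -12)


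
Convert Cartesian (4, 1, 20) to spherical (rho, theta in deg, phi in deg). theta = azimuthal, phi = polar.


rho = sqrt(4^2 + 1^2 + 20^2) = 20.4206
theta = atan2(1, 4) = 14.0362 deg
phi = acos(20/20.4206) = 11.6486 deg

rho = 20.4206, theta = 14.0362 deg, phi = 11.6486 deg


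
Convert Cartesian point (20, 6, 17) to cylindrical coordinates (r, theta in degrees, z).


r = sqrt(20^2 + 6^2) = 20.8806
theta = atan2(6, 20) = 16.6992 deg
z = 17

r = 20.8806, theta = 16.6992 deg, z = 17


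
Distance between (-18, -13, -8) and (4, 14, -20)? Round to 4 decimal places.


d = sqrt((4--18)^2 + (14--13)^2 + (-20--8)^2) = 36.8375

36.8375


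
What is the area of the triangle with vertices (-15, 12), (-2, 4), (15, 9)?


Area = |x1(y2-y3) + x2(y3-y1) + x3(y1-y2)| / 2
= |-15*(4-9) + -2*(9-12) + 15*(12-4)| / 2
= 100.5

100.5


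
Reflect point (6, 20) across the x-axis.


Reflection across x-axis: (x, y) -> (x, -y)
(6, 20) -> (6, -20)

(6, -20)


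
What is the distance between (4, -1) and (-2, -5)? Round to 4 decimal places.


d = sqrt((-2-4)^2 + (-5--1)^2) = 7.2111

7.2111


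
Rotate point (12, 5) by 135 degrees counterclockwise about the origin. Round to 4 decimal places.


x' = 12*cos(135) - 5*sin(135) = -12.0208
y' = 12*sin(135) + 5*cos(135) = 4.9497

(-12.0208, 4.9497)


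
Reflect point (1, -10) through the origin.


Reflection through origin: (x, y) -> (-x, -y)
(1, -10) -> (-1, 10)

(-1, 10)


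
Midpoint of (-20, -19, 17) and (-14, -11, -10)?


Midpoint = ((-20+-14)/2, (-19+-11)/2, (17+-10)/2) = (-17, -15, 3.5)

(-17, -15, 3.5)
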